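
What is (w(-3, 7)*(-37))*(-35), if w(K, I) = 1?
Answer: 1295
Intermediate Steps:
(w(-3, 7)*(-37))*(-35) = (1*(-37))*(-35) = -37*(-35) = 1295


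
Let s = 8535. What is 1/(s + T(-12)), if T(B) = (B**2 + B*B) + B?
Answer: 1/8811 ≈ 0.00011349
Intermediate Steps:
T(B) = B + 2*B**2 (T(B) = (B**2 + B**2) + B = 2*B**2 + B = B + 2*B**2)
1/(s + T(-12)) = 1/(8535 - 12*(1 + 2*(-12))) = 1/(8535 - 12*(1 - 24)) = 1/(8535 - 12*(-23)) = 1/(8535 + 276) = 1/8811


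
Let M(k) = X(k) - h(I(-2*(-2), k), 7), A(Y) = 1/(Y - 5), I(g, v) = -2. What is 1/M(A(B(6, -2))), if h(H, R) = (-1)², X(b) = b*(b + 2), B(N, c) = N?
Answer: ½ ≈ 0.50000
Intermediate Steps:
X(b) = b*(2 + b)
h(H, R) = 1
A(Y) = 1/(-5 + Y)
M(k) = -1 + k*(2 + k) (M(k) = k*(2 + k) - 1*1 = k*(2 + k) - 1 = -1 + k*(2 + k))
1/M(A(B(6, -2))) = 1/(-1 + (2 + 1/(-5 + 6))/(-5 + 6)) = 1/(-1 + (2 + 1/1)/1) = 1/(-1 + 1*(2 + 1)) = 1/(-1 + 1*3) = 1/(-1 + 3) = 1/2 = ½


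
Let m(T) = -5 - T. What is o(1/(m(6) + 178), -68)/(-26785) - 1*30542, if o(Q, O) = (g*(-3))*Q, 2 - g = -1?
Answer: -136617267481/4473095 ≈ -30542.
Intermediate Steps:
g = 3 (g = 2 - 1*(-1) = 2 + 1 = 3)
o(Q, O) = -9*Q (o(Q, O) = (3*(-3))*Q = -9*Q)
o(1/(m(6) + 178), -68)/(-26785) - 1*30542 = -9/((-5 - 1*6) + 178)/(-26785) - 1*30542 = -9/((-5 - 6) + 178)*(-1/26785) - 30542 = -9/(-11 + 178)*(-1/26785) - 30542 = -9/167*(-1/26785) - 30542 = 9/4473095 - 30542 = -136617267481/4473095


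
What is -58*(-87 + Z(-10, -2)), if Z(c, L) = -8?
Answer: 5510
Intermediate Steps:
-58*(-87 + Z(-10, -2)) = -58*(-87 - 8) = -58*(-95) = 5510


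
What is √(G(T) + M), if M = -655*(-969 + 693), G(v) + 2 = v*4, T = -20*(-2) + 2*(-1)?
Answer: √180930 ≈ 425.36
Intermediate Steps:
T = 38 (T = 40 - 2 = 38)
G(v) = -2 + 4*v (G(v) = -2 + v*4 = -2 + 4*v)
M = 180780 (M = -655*(-276) = 180780)
√(G(T) + M) = √((-2 + 4*38) + 180780) = √((-2 + 152) + 180780) = √(150 + 180780) = √180930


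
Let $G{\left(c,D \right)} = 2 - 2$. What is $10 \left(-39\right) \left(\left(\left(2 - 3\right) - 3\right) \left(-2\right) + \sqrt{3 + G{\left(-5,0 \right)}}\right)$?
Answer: $-3120 - 390 \sqrt{3} \approx -3795.5$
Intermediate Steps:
$G{\left(c,D \right)} = 0$ ($G{\left(c,D \right)} = 2 - 2 = 0$)
$10 \left(-39\right) \left(\left(\left(2 - 3\right) - 3\right) \left(-2\right) + \sqrt{3 + G{\left(-5,0 \right)}}\right) = 10 \left(-39\right) \left(\left(\left(2 - 3\right) - 3\right) \left(-2\right) + \sqrt{3 + 0}\right) = - 390 \left(\left(-1 - 3\right) \left(-2\right) + \sqrt{3}\right) = - 390 \left(\left(-4\right) \left(-2\right) + \sqrt{3}\right) = - 390 \left(8 + \sqrt{3}\right) = -3120 - 390 \sqrt{3}$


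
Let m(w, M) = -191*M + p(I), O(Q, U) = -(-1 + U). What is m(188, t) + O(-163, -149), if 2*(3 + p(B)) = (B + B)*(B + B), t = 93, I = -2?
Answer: -17608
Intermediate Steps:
p(B) = -3 + 2*B² (p(B) = -3 + ((B + B)*(B + B))/2 = -3 + ((2*B)*(2*B))/2 = -3 + (4*B²)/2 = -3 + 2*B²)
O(Q, U) = 1 - U
m(w, M) = 5 - 191*M (m(w, M) = -191*M + (-3 + 2*(-2)²) = -191*M + (-3 + 2*4) = -191*M + (-3 + 8) = -191*M + 5 = 5 - 191*M)
m(188, t) + O(-163, -149) = (5 - 191*93) + (1 - 1*(-149)) = (5 - 17763) + (1 + 149) = -17758 + 150 = -17608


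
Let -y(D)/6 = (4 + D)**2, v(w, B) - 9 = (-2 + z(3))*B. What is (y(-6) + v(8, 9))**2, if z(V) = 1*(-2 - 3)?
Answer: 6084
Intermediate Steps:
z(V) = -5 (z(V) = 1*(-5) = -5)
v(w, B) = 9 - 7*B (v(w, B) = 9 + (-2 - 5)*B = 9 - 7*B)
y(D) = -6*(4 + D)**2
(y(-6) + v(8, 9))**2 = (-6*(4 - 6)**2 + (9 - 7*9))**2 = (-6*(-2)**2 + (9 - 63))**2 = (-6*4 - 54)**2 = (-24 - 54)**2 = (-78)**2 = 6084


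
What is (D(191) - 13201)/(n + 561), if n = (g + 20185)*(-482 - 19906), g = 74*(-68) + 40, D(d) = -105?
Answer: 13306/309754323 ≈ 4.2957e-5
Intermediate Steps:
g = -4992 (g = -5032 + 40 = -4992)
n = -309754884 (n = (-4992 + 20185)*(-482 - 19906) = 15193*(-20388) = -309754884)
(D(191) - 13201)/(n + 561) = (-105 - 13201)/(-309754884 + 561) = -13306/(-309754323) = -13306*(-1/309754323) = 13306/309754323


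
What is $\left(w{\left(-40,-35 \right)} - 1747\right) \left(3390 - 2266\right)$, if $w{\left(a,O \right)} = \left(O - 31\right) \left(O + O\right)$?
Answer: $3229252$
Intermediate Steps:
$w{\left(a,O \right)} = 2 O \left(-31 + O\right)$ ($w{\left(a,O \right)} = \left(-31 + O\right) 2 O = 2 O \left(-31 + O\right)$)
$\left(w{\left(-40,-35 \right)} - 1747\right) \left(3390 - 2266\right) = \left(2 \left(-35\right) \left(-31 - 35\right) - 1747\right) \left(3390 - 2266\right) = \left(2 \left(-35\right) \left(-66\right) - 1747\right) 1124 = \left(4620 - 1747\right) 1124 = 2873 \cdot 1124 = 3229252$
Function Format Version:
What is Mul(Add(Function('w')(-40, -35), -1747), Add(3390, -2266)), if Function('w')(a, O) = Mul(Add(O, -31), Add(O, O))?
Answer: 3229252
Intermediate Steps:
Function('w')(a, O) = Mul(2, O, Add(-31, O)) (Function('w')(a, O) = Mul(Add(-31, O), Mul(2, O)) = Mul(2, O, Add(-31, O)))
Mul(Add(Function('w')(-40, -35), -1747), Add(3390, -2266)) = Mul(Add(Mul(2, -35, Add(-31, -35)), -1747), Add(3390, -2266)) = Mul(Add(Mul(2, -35, -66), -1747), 1124) = Mul(Add(4620, -1747), 1124) = Mul(2873, 1124) = 3229252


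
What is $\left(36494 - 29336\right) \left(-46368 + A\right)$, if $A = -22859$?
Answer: $-495526866$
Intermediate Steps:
$\left(36494 - 29336\right) \left(-46368 + A\right) = \left(36494 - 29336\right) \left(-46368 - 22859\right) = 7158 \left(-69227\right) = -495526866$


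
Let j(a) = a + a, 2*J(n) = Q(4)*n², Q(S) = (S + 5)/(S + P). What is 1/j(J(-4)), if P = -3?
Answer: 1/144 ≈ 0.0069444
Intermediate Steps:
Q(S) = (5 + S)/(-3 + S) (Q(S) = (S + 5)/(S - 3) = (5 + S)/(-3 + S))
J(n) = 9*n²/2 (J(n) = (((5 + 4)/(-3 + 4))*n²)/2 = ((9/1)*n²)/2 = ((1*9)*n²)/2 = (9*n²)/2 = 9*n²/2)
j(a) = 2*a
1/j(J(-4)) = 1/(2*((9/2)*(-4)²)) = 1/(2*((9/2)*16)) = 1/(2*72) = 1/144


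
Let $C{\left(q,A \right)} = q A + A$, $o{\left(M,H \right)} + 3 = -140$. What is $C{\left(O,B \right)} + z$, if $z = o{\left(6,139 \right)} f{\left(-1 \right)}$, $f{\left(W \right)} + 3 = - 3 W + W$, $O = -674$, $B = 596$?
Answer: $-400965$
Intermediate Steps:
$o{\left(M,H \right)} = -143$ ($o{\left(M,H \right)} = -3 - 140 = -143$)
$f{\left(W \right)} = -3 - 2 W$ ($f{\left(W \right)} = -3 + \left(- 3 W + W\right) = -3 - 2 W$)
$z = 143$ ($z = - 143 \left(-3 - -2\right) = - 143 \left(-3 + 2\right) = \left(-143\right) \left(-1\right) = 143$)
$C{\left(q,A \right)} = A + A q$ ($C{\left(q,A \right)} = A q + A = A + A q$)
$C{\left(O,B \right)} + z = 596 \left(1 - 674\right) + 143 = 596 \left(-673\right) + 143 = -401108 + 143 = -400965$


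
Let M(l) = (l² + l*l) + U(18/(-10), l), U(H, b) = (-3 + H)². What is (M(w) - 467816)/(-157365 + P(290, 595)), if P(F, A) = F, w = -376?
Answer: 4626024/3926875 ≈ 1.1780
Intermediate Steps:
M(l) = 576/25 + 2*l² (M(l) = (l² + l*l) + (-3 + 18/(-10))² = (l² + l²) + (-3 + 18*(-⅒))² = 2*l² + (-3 - 9/5)² = 2*l² + (-24/5)² = 2*l² + 576/25 = 576/25 + 2*l²)
(M(w) - 467816)/(-157365 + P(290, 595)) = ((576/25 + 2*(-376)²) - 467816)/(-157365 + 290) = ((576/25 + 2*141376) - 467816)/(-157075) = ((576/25 + 282752) - 467816)*(-1/157075) = (7069376/25 - 467816)*(-1/157075) = -4626024/25*(-1/157075) = 4626024/3926875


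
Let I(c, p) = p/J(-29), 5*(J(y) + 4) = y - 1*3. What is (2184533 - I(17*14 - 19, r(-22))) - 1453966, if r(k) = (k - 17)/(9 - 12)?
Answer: 2922273/4 ≈ 7.3057e+5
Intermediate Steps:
J(y) = -23/5 + y/5 (J(y) = -4 + (y - 1*3)/5 = -4 + (y - 3)/5 = -4 + (-3 + y)/5 = -4 + (-⅗ + y/5) = -23/5 + y/5)
r(k) = 17/3 - k/3 (r(k) = (-17 + k)/(-3) = (-17 + k)*(-⅓) = 17/3 - k/3)
I(c, p) = -5*p/52 (I(c, p) = p/(-23/5 + (⅕)*(-29)) = p/(-23/5 - 29/5) = p/(-52/5) = p*(-5/52) = -5*p/52)
(2184533 - I(17*14 - 19, r(-22))) - 1453966 = (2184533 - (-5)*(17/3 - ⅓*(-22))/52) - 1453966 = (2184533 - (-5)*(17/3 + 22/3)/52) - 1453966 = (2184533 - (-5)*13/52) - 1453966 = (2184533 - 1*(-5/4)) - 1453966 = (2184533 + 5/4) - 1453966 = 8738137/4 - 1453966 = 2922273/4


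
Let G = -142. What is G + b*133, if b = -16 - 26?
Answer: -5728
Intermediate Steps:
b = -42
G + b*133 = -142 - 42*133 = -142 - 5586 = -5728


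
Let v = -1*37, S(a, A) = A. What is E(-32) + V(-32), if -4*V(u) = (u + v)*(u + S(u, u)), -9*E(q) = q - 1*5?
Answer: -9899/9 ≈ -1099.9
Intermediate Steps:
v = -37
E(q) = 5/9 - q/9 (E(q) = -(q - 1*5)/9 = -(q - 5)/9 = -(-5 + q)/9 = 5/9 - q/9)
V(u) = -u*(-37 + u)/2 (V(u) = -(u - 37)*(u + u)/4 = -(-37 + u)*2*u/4 = -u*(-37 + u)/2)
E(-32) + V(-32) = (5/9 - ⅑*(-32)) + (½)*(-32)*(37 - 1*(-32)) = (5/9 + 32/9) + (½)*(-32)*(37 + 32) = 37/9 + (½)*(-32)*69 = 37/9 - 1104 = -9899/9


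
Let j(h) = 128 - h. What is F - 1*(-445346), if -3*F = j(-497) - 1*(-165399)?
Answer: 1170014/3 ≈ 3.9000e+5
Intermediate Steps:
F = -166024/3 (F = -((128 - 1*(-497)) - 1*(-165399))/3 = -((128 + 497) + 165399)/3 = -(625 + 165399)/3 = -⅓*166024 = -166024/3 ≈ -55341.)
F - 1*(-445346) = -166024/3 - 1*(-445346) = -166024/3 + 445346 = 1170014/3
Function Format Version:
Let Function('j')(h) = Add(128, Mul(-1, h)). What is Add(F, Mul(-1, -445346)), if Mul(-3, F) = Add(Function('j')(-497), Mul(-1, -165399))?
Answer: Rational(1170014, 3) ≈ 3.9000e+5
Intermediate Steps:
F = Rational(-166024, 3) (F = Mul(Rational(-1, 3), Add(Add(128, Mul(-1, -497)), Mul(-1, -165399))) = Mul(Rational(-1, 3), Add(Add(128, 497), 165399)) = Mul(Rational(-1, 3), Add(625, 165399)) = Mul(Rational(-1, 3), 166024) = Rational(-166024, 3) ≈ -55341.)
Add(F, Mul(-1, -445346)) = Add(Rational(-166024, 3), Mul(-1, -445346)) = Add(Rational(-166024, 3), 445346) = Rational(1170014, 3)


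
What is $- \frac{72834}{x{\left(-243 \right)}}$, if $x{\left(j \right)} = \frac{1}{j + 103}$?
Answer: $10196760$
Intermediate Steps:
$x{\left(j \right)} = \frac{1}{103 + j}$
$- \frac{72834}{x{\left(-243 \right)}} = - \frac{72834}{\frac{1}{103 - 243}} = - \frac{72834}{\frac{1}{-140}} = - \frac{72834}{- \frac{1}{140}} = \left(-72834\right) \left(-140\right) = 10196760$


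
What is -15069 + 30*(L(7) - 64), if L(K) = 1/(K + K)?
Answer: -118908/7 ≈ -16987.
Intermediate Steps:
L(K) = 1/(2*K)
-15069 + 30*(L(7) - 64) = -15069 + 30*((1/2)/7 - 64) = -15069 + 30*((1/2)*(1/7) - 64) = -15069 + 30*(1/14 - 64) = -15069 + 30*(-895/14) = -15069 - 13425/7 = -118908/7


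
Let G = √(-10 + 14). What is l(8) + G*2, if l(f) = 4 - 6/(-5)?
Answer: 46/5 ≈ 9.2000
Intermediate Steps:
G = 2 (G = √4 = 2)
l(f) = 26/5 (l(f) = 4 - 6*(-1)/5 = 4 - 1*(-6/5) = 4 + 6/5 = 26/5)
l(8) + G*2 = 26/5 + 2*2 = 26/5 + 4 = 46/5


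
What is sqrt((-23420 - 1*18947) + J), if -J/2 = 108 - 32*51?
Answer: I*sqrt(39319) ≈ 198.29*I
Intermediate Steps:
J = 3048 (J = -2*(108 - 32*51) = -2*(108 - 1632) = -2*(-1524) = 3048)
sqrt((-23420 - 1*18947) + J) = sqrt((-23420 - 1*18947) + 3048) = sqrt((-23420 - 18947) + 3048) = sqrt(-42367 + 3048) = sqrt(-39319) = I*sqrt(39319)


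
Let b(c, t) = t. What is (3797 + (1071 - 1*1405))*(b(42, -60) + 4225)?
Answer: 14423395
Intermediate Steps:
(3797 + (1071 - 1*1405))*(b(42, -60) + 4225) = (3797 + (1071 - 1*1405))*(-60 + 4225) = (3797 + (1071 - 1405))*4165 = (3797 - 334)*4165 = 3463*4165 = 14423395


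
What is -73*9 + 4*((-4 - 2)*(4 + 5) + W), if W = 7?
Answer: -845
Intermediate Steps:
-73*9 + 4*((-4 - 2)*(4 + 5) + W) = -73*9 + 4*((-4 - 2)*(4 + 5) + 7) = -657 + 4*(-6*9 + 7) = -657 + 4*(-54 + 7) = -657 + 4*(-47) = -657 - 188 = -845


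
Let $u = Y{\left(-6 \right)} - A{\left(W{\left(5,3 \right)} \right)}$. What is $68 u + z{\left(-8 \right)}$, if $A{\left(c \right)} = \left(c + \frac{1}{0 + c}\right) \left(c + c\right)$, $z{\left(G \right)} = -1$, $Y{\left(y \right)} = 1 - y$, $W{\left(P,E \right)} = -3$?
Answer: $-885$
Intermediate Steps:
$A{\left(c \right)} = 2 c \left(c + \frac{1}{c}\right)$ ($A{\left(c \right)} = \left(c + \frac{1}{c}\right) 2 c = 2 c \left(c + \frac{1}{c}\right)$)
$u = -13$ ($u = \left(1 - -6\right) - \left(2 + 2 \left(-3\right)^{2}\right) = \left(1 + 6\right) - \left(2 + 2 \cdot 9\right) = 7 - \left(2 + 18\right) = 7 - 20 = -13$)
$68 u + z{\left(-8 \right)} = 68 \left(-13\right) - 1 = -884 - 1 = -885$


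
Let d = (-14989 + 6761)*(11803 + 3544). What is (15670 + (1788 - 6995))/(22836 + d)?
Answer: -10463/126252280 ≈ -8.2874e-5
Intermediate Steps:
d = -126275116 (d = -8228*15347 = -126275116)
(15670 + (1788 - 6995))/(22836 + d) = (15670 + (1788 - 6995))/(22836 - 126275116) = (15670 - 5207)/(-126252280) = 10463*(-1/126252280) = -10463/126252280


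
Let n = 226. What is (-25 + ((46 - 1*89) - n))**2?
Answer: 86436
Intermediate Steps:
(-25 + ((46 - 1*89) - n))**2 = (-25 + ((46 - 1*89) - 1*226))**2 = (-25 + ((46 - 89) - 226))**2 = (-25 + (-43 - 226))**2 = (-25 - 269)**2 = (-294)**2 = 86436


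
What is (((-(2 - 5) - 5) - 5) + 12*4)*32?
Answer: 1312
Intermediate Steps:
(((-(2 - 5) - 5) - 5) + 12*4)*32 = (((-1*(-3) - 5) - 5) + 48)*32 = (((3 - 5) - 5) + 48)*32 = ((-2 - 5) + 48)*32 = (-7 + 48)*32 = 41*32 = 1312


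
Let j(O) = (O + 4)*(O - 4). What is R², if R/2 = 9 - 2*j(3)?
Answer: 2116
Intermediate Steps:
j(O) = (-4 + O)*(4 + O) (j(O) = (4 + O)*(-4 + O) = (-4 + O)*(4 + O))
R = 46 (R = 2*(9 - 2*(-16 + 3²)) = 2*(9 - 2*(-16 + 9)) = 2*(9 - 2*(-7)) = 2*(9 + 14) = 2*23 = 46)
R² = 46² = 2116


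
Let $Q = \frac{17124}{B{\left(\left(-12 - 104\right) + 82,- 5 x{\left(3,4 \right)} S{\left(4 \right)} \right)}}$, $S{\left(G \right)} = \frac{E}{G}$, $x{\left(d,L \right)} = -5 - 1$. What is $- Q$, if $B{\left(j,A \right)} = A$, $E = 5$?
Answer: $- \frac{11416}{25} \approx -456.64$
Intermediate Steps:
$x{\left(d,L \right)} = -6$ ($x{\left(d,L \right)} = -5 - 1 = -6$)
$S{\left(G \right)} = \frac{5}{G}$
$Q = \frac{11416}{25}$ ($Q = \frac{17124}{\left(-5\right) \left(-6\right) \frac{5}{4}} = \frac{17124}{30 \cdot 5 \cdot \frac{1}{4}} = \frac{17124}{30 \cdot \frac{5}{4}} = \frac{17124}{\frac{75}{2}} = 17124 \cdot \frac{2}{75} = \frac{11416}{25} \approx 456.64$)
$- Q = \left(-1\right) \frac{11416}{25} = - \frac{11416}{25}$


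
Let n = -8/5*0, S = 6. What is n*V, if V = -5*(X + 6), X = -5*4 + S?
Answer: 0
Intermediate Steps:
X = -14 (X = -5*4 + 6 = -20 + 6 = -14)
V = 40 (V = -5*(-14 + 6) = -5*(-8) = 40)
n = 0 (n = -8*⅕*0 = -8/5*0 = 0)
n*V = 0*40 = 0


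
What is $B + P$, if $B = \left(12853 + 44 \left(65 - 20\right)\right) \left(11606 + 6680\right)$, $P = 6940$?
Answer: $271243178$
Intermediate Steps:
$B = 271236238$ ($B = \left(12853 + 44 \cdot 45\right) 18286 = \left(12853 + 1980\right) 18286 = 14833 \cdot 18286 = 271236238$)
$B + P = 271236238 + 6940 = 271243178$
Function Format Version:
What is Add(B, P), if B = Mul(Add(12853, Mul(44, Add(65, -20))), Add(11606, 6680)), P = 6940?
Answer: 271243178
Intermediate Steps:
B = 271236238 (B = Mul(Add(12853, Mul(44, 45)), 18286) = Mul(Add(12853, 1980), 18286) = Mul(14833, 18286) = 271236238)
Add(B, P) = Add(271236238, 6940) = 271243178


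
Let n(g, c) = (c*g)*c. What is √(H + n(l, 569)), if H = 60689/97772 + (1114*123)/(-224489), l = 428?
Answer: √16688889510797796925321111827/10974369254 ≈ 11772.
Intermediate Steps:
H = 227097937/21948738508 (H = 60689*(1/97772) + 137022*(-1/224489) = 60689/97772 - 137022/224489 = 227097937/21948738508 ≈ 0.010347)
n(g, c) = g*c²
√(H + n(l, 569)) = √(227097937/21948738508 + 428*569²) = √(227097937/21948738508 + 428*323761) = √(227097937/21948738508 + 138569708) = √(3041430286249013601/21948738508) = √16688889510797796925321111827/10974369254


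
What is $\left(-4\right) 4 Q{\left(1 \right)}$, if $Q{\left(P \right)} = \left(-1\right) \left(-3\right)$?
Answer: $-48$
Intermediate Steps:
$Q{\left(P \right)} = 3$
$\left(-4\right) 4 Q{\left(1 \right)} = \left(-4\right) 4 \cdot 3 = \left(-16\right) 3 = -48$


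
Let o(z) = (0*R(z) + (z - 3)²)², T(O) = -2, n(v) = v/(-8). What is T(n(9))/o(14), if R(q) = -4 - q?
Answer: -2/14641 ≈ -0.00013660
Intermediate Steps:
n(v) = -v/8 (n(v) = v*(-⅛) = -v/8)
o(z) = (-3 + z)⁴ (o(z) = (0*(-4 - z) + (z - 3)²)² = (0 + (-3 + z)²)² = ((-3 + z)²)² = (-3 + z)⁴)
T(n(9))/o(14) = -2/(-3 + 14)⁴ = -2/(11⁴) = -2/14641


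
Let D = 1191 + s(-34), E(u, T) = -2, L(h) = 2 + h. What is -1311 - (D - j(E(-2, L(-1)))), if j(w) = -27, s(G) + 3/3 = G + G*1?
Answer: -2460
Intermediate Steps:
s(G) = -1 + 2*G (s(G) = -1 + (G + G*1) = -1 + (G + G) = -1 + 2*G)
D = 1122 (D = 1191 + (-1 + 2*(-34)) = 1191 + (-1 - 68) = 1191 - 69 = 1122)
-1311 - (D - j(E(-2, L(-1)))) = -1311 - (1122 - 1*(-27)) = -1311 - (1122 + 27) = -1311 - 1*1149 = -1311 - 1149 = -2460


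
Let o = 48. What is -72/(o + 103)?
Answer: -72/151 ≈ -0.47682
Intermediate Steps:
-72/(o + 103) = -72/(48 + 103) = -72/151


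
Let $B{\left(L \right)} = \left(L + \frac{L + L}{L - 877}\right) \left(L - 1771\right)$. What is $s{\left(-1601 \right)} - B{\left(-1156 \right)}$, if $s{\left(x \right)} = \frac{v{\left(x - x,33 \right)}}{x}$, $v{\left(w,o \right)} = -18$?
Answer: $- \frac{11002257634578}{3254833} \approx -3.3803 \cdot 10^{6}$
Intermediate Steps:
$B{\left(L \right)} = \left(-1771 + L\right) \left(L + \frac{2 L}{-877 + L}\right)$ ($B{\left(L \right)} = \left(L + \frac{2 L}{-877 + L}\right) \left(-1771 + L\right) = \left(-1771 + L\right) \left(L + \frac{2 L}{-877 + L}\right)$)
$s{\left(x \right)} = - \frac{18}{x}$
$s{\left(-1601 \right)} - B{\left(-1156 \right)} = - \frac{18}{-1601} - - \frac{1156 \left(1549625 + \left(-1156\right)^{2} - -3058776\right)}{-877 - 1156} = \left(-18\right) \left(- \frac{1}{1601}\right) - - \frac{1156 \left(1549625 + 1336336 + 3058776\right)}{-2033} = \frac{18}{1601} - \left(-1156\right) \left(- \frac{1}{2033}\right) 5944737 = \frac{18}{1601} - \frac{6872115972}{2033} = - \frac{11002257634578}{3254833}$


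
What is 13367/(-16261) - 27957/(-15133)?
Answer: 252325966/246077713 ≈ 1.0254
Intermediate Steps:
13367/(-16261) - 27957/(-15133) = 13367*(-1/16261) - 27957*(-1/15133) = -13367/16261 + 27957/15133 = 252325966/246077713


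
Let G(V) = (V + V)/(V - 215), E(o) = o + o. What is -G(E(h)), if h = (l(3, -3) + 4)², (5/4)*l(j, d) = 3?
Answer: 4096/3327 ≈ 1.2311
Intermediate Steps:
l(j, d) = 12/5 (l(j, d) = (⅘)*3 = 12/5)
h = 1024/25 (h = (12/5 + 4)² = (32/5)² = 1024/25 ≈ 40.960)
E(o) = 2*o
G(V) = 2*V/(-215 + V) (G(V) = (2*V)/(-215 + V) = 2*V/(-215 + V))
-G(E(h)) = -2*2*(1024/25)/(-215 + 2*(1024/25)) = -2*2048/(25*(-215 + 2048/25)) = -2*2048/(25*(-3327/25)) = -2*2048*(-25)/(25*3327) = -1*(-4096/3327) = 4096/3327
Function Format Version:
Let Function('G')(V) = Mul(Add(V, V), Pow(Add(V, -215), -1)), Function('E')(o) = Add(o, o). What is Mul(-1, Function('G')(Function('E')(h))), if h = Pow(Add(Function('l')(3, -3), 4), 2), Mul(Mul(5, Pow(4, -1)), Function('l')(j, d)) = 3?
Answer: Rational(4096, 3327) ≈ 1.2311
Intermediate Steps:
Function('l')(j, d) = Rational(12, 5) (Function('l')(j, d) = Mul(Rational(4, 5), 3) = Rational(12, 5))
h = Rational(1024, 25) (h = Pow(Add(Rational(12, 5), 4), 2) = Pow(Rational(32, 5), 2) = Rational(1024, 25) ≈ 40.960)
Function('E')(o) = Mul(2, o)
Function('G')(V) = Mul(2, V, Pow(Add(-215, V), -1)) (Function('G')(V) = Mul(Mul(2, V), Pow(Add(-215, V), -1)) = Mul(2, V, Pow(Add(-215, V), -1)))
Mul(-1, Function('G')(Function('E')(h))) = Mul(-1, Mul(2, Mul(2, Rational(1024, 25)), Pow(Add(-215, Mul(2, Rational(1024, 25))), -1))) = Mul(-1, Mul(2, Rational(2048, 25), Pow(Add(-215, Rational(2048, 25)), -1))) = Mul(-1, Mul(2, Rational(2048, 25), Pow(Rational(-3327, 25), -1))) = Mul(-1, Mul(2, Rational(2048, 25), Rational(-25, 3327))) = Mul(-1, Rational(-4096, 3327)) = Rational(4096, 3327)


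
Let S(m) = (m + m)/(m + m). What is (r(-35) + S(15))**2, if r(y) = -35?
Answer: 1156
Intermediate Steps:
S(m) = 1 (S(m) = (2*m)/((2*m)) = (2*m)*(1/(2*m)) = 1)
(r(-35) + S(15))**2 = (-35 + 1)**2 = (-34)**2 = 1156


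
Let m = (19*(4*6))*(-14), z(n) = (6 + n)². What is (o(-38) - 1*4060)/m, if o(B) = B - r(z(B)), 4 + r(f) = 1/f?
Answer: 1397419/2179072 ≈ 0.64129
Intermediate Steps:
r(f) = -4 + 1/f
o(B) = 4 + B - 1/(6 + B)² (o(B) = B - (-4 + 1/((6 + B)²)) = B - (-4 + (6 + B)⁻²) = B + (4 - 1/(6 + B)²) = 4 + B - 1/(6 + B)²)
m = -6384 (m = (19*24)*(-14) = 456*(-14) = -6384)
(o(-38) - 1*4060)/m = ((4 - 38 - 1/(6 - 38)²) - 1*4060)/(-6384) = ((4 - 38 - 1/(-32)²) - 4060)*(-1/6384) = ((4 - 38 - 1*1/1024) - 4060)*(-1/6384) = ((4 - 38 - 1/1024) - 4060)*(-1/6384) = (-34817/1024 - 4060)*(-1/6384) = -4192257/1024*(-1/6384) = 1397419/2179072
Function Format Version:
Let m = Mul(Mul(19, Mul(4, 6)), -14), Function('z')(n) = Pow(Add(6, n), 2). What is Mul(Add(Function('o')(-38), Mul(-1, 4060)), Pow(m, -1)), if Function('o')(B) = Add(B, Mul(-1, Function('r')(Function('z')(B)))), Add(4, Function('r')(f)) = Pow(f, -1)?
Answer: Rational(1397419, 2179072) ≈ 0.64129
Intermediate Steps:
Function('r')(f) = Add(-4, Pow(f, -1))
Function('o')(B) = Add(4, B, Mul(-1, Pow(Add(6, B), -2))) (Function('o')(B) = Add(B, Mul(-1, Add(-4, Pow(Pow(Add(6, B), 2), -1)))) = Add(B, Mul(-1, Add(-4, Pow(Add(6, B), -2)))) = Add(B, Add(4, Mul(-1, Pow(Add(6, B), -2)))) = Add(4, B, Mul(-1, Pow(Add(6, B), -2))))
m = -6384 (m = Mul(Mul(19, 24), -14) = Mul(456, -14) = -6384)
Mul(Add(Function('o')(-38), Mul(-1, 4060)), Pow(m, -1)) = Mul(Add(Add(4, -38, Mul(-1, Pow(Add(6, -38), -2))), Mul(-1, 4060)), Pow(-6384, -1)) = Mul(Add(Add(4, -38, Mul(-1, Pow(-32, -2))), -4060), Rational(-1, 6384)) = Mul(Add(Add(4, -38, Mul(-1, Rational(1, 1024))), -4060), Rational(-1, 6384)) = Mul(Add(Add(4, -38, Rational(-1, 1024)), -4060), Rational(-1, 6384)) = Mul(Add(Rational(-34817, 1024), -4060), Rational(-1, 6384)) = Mul(Rational(-4192257, 1024), Rational(-1, 6384)) = Rational(1397419, 2179072)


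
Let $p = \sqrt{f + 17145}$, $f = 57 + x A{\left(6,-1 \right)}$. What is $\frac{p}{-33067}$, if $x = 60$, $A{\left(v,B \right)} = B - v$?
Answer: $- \frac{\sqrt{16782}}{33067} \approx -0.0039177$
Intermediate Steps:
$f = -363$ ($f = 57 + 60 \left(-1 - 6\right) = 57 + 60 \left(-7\right) = 57 - 420 = -363$)
$p = \sqrt{16782}$ ($p = \sqrt{-363 + 17145} = \sqrt{16782} \approx 129.55$)
$\frac{p}{-33067} = \frac{\sqrt{16782}}{-33067} = \sqrt{16782} \left(- \frac{1}{33067}\right) = - \frac{\sqrt{16782}}{33067}$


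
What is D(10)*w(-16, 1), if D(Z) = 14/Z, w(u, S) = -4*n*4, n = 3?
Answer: -336/5 ≈ -67.200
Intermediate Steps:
w(u, S) = -48 (w(u, S) = -4*3*4 = -12*4 = -48)
D(10)*w(-16, 1) = (14/10)*(-48) = (14*(⅒))*(-48) = (7/5)*(-48) = -336/5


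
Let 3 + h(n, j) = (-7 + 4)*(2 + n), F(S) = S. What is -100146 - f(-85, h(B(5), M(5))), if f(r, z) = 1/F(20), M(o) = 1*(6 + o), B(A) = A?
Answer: -2002921/20 ≈ -1.0015e+5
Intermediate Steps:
M(o) = 6 + o
h(n, j) = -9 - 3*n (h(n, j) = -3 + (-7 + 4)*(2 + n) = -3 - 3*(2 + n) = -3 + (-6 - 3*n) = -9 - 3*n)
f(r, z) = 1/20
-100146 - f(-85, h(B(5), M(5))) = -100146 - 1*1/20 = -100146 - 1/20 = -2002921/20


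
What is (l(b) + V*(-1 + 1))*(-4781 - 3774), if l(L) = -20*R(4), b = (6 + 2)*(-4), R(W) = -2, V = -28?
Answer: -342200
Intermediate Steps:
b = -32 (b = 8*(-4) = -32)
l(L) = 40 (l(L) = -20*(-2) = 40)
(l(b) + V*(-1 + 1))*(-4781 - 3774) = (40 - 28*(-1 + 1))*(-4781 - 3774) = (40 - 28*0)*(-8555) = (40 + 0)*(-8555) = 40*(-8555) = -342200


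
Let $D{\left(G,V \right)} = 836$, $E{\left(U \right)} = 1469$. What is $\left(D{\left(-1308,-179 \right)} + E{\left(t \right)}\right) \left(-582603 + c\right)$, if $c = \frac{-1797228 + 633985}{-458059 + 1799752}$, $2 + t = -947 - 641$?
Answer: $- \frac{1801762096931210}{1341693} \approx -1.3429 \cdot 10^{9}$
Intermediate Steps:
$t = -1590$ ($t = -2 - 1588 = -1590$)
$c = - \frac{1163243}{1341693} \approx -0.867$
$\left(D{\left(-1308,-179 \right)} + E{\left(t \right)}\right) \left(-582603 + c\right) = \left(836 + 1469\right) \left(-582603 - \frac{1163243}{1341693}\right) = 2305 \left(- \frac{781675530122}{1341693}\right) = - \frac{1801762096931210}{1341693}$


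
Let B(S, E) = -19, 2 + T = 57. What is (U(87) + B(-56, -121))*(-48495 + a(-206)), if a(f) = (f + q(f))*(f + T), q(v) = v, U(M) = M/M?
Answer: -246906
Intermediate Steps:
T = 55 (T = -2 + 57 = 55)
U(M) = 1
a(f) = 2*f*(55 + f) (a(f) = (f + f)*(f + 55) = (2*f)*(55 + f) = 2*f*(55 + f))
(U(87) + B(-56, -121))*(-48495 + a(-206)) = (1 - 19)*(-48495 + 2*(-206)*(55 - 206)) = -18*(-48495 + 2*(-206)*(-151)) = -18*(-48495 + 62212) = -18*13717 = -246906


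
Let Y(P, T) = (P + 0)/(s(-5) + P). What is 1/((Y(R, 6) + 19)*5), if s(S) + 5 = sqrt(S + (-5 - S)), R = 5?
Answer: 19/1830 + I*sqrt(5)/1830 ≈ 0.010383 + 0.0012219*I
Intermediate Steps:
s(S) = -5 + I*sqrt(5) (s(S) = -5 + sqrt(S + (-5 - S)) = -5 + sqrt(-5) = -5 + I*sqrt(5))
Y(P, T) = P/(-5 + P + I*sqrt(5)) (Y(P, T) = (P + 0)/((-5 + I*sqrt(5)) + P) = P/(-5 + P + I*sqrt(5)))
1/((Y(R, 6) + 19)*5) = 1/((5/(-5 + 5 + I*sqrt(5)) + 19)*5) = 1/((5/((I*sqrt(5))) + 19)*5) = 1/((5*(-I*sqrt(5)/5) + 19)*5) = 1/((-I*sqrt(5) + 19)*5) = 1/((19 - I*sqrt(5))*5) = 1/(95 - 5*I*sqrt(5))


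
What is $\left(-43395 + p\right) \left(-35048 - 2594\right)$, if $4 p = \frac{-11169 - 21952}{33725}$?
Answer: $\frac{110178484465841}{67450} \approx 1.6335 \cdot 10^{9}$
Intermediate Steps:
$p = - \frac{33121}{134900}$ ($p = \frac{\left(-11169 - 21952\right) \frac{1}{33725}}{4} = \frac{\left(-33121\right) \frac{1}{33725}}{4} = \frac{1}{4} \left(- \frac{33121}{33725}\right) = - \frac{33121}{134900} \approx -0.24552$)
$\left(-43395 + p\right) \left(-35048 - 2594\right) = \left(-43395 - \frac{33121}{134900}\right) \left(-35048 - 2594\right) = \left(- \frac{5854018621}{134900}\right) \left(-37642\right) = \frac{110178484465841}{67450}$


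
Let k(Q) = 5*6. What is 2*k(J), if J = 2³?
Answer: 60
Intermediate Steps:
J = 8
k(Q) = 30
2*k(J) = 2*30 = 60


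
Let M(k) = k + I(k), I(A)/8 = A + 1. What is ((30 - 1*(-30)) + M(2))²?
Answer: 7396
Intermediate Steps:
I(A) = 8 + 8*A (I(A) = 8*(A + 1) = 8*(1 + A) = 8 + 8*A)
M(k) = 8 + 9*k (M(k) = k + (8 + 8*k) = 8 + 9*k)
((30 - 1*(-30)) + M(2))² = ((30 - 1*(-30)) + (8 + 9*2))² = ((30 + 30) + (8 + 18))² = (60 + 26)² = 86² = 7396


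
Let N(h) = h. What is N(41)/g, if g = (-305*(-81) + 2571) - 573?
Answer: 41/26703 ≈ 0.0015354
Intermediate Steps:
g = 26703 (g = (24705 + 2571) - 573 = 27276 - 573 = 26703)
N(41)/g = 41/26703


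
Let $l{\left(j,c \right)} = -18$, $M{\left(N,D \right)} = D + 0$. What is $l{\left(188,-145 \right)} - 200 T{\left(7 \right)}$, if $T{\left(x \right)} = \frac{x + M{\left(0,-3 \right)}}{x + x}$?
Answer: $- \frac{526}{7} \approx -75.143$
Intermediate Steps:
$M{\left(N,D \right)} = D$
$T{\left(x \right)} = \frac{-3 + x}{2 x}$ ($T{\left(x \right)} = \frac{x - 3}{x + x} = \frac{-3 + x}{2 x}$)
$l{\left(188,-145 \right)} - 200 T{\left(7 \right)} = -18 - 200 \frac{-3 + 7}{2 \cdot 7} = -18 - 200 \cdot \frac{1}{2} \cdot \frac{1}{7} \cdot 4 = -18 - 200 \cdot \frac{2}{7} = -18 - \frac{400}{7} = - \frac{526}{7}$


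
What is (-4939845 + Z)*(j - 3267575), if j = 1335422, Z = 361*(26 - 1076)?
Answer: 10276918930935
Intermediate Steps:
Z = -379050 (Z = 361*(-1050) = -379050)
(-4939845 + Z)*(j - 3267575) = (-4939845 - 379050)*(1335422 - 3267575) = -5318895*(-1932153) = 10276918930935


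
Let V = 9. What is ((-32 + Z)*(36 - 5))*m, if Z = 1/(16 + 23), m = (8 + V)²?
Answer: -11171873/39 ≈ -2.8646e+5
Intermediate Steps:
m = 289 (m = (8 + 9)² = 17² = 289)
Z = 1/39 ≈ 0.025641
((-32 + Z)*(36 - 5))*m = ((-32 + 1/39)*(36 - 5))*289 = -1247/39*31*289 = -38657/39*289 = -11171873/39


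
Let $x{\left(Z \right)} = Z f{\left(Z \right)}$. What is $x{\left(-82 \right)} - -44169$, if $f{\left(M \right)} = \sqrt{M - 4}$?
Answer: $44169 - 82 i \sqrt{86} \approx 44169.0 - 760.44 i$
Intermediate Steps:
$f{\left(M \right)} = \sqrt{-4 + M}$
$x{\left(Z \right)} = Z \sqrt{-4 + Z}$
$x{\left(-82 \right)} - -44169 = - 82 \sqrt{-4 - 82} - -44169 = - 82 \sqrt{-86} + 44169 = - 82 i \sqrt{86} + 44169 = 44169 - 82 i \sqrt{86}$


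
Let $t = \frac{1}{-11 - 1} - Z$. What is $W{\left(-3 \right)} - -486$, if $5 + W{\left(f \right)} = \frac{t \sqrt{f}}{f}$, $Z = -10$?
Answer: $481 - \frac{119 i \sqrt{3}}{36} \approx 481.0 - 5.7254 i$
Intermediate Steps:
$t = \frac{119}{12}$ ($t = \frac{1}{-11 - 1} - -10 = \frac{1}{-12} + 10 = - \frac{1}{12} + 10 = \frac{119}{12} \approx 9.9167$)
$W{\left(f \right)} = -5 + \frac{119}{12 \sqrt{f}}$ ($W{\left(f \right)} = -5 + \frac{\frac{119}{12} \sqrt{f}}{f} = -5 + \frac{119}{12 \sqrt{f}}$)
$W{\left(-3 \right)} - -486 = \left(-5 + \frac{119}{12 i \sqrt{3}}\right) - -486 = \left(-5 + \frac{119 \left(- \frac{i \sqrt{3}}{3}\right)}{12}\right) + 486 = \left(-5 - \frac{119 i \sqrt{3}}{36}\right) + 486 = 481 - \frac{119 i \sqrt{3}}{36}$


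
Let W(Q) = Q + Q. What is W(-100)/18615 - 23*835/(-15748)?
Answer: 70870295/58629804 ≈ 1.2088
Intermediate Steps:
W(Q) = 2*Q
W(-100)/18615 - 23*835/(-15748) = (2*(-100))/18615 - 23*835/(-15748) = -200*1/18615 - 19205*(-1/15748) = -40/3723 + 19205/15748 = 70870295/58629804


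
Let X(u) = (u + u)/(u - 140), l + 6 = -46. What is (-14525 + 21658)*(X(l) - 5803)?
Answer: -993334447/24 ≈ -4.1389e+7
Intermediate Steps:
l = -52 (l = -6 - 46 = -52)
X(u) = 2*u/(-140 + u) (X(u) = (2*u)/(-140 + u) = 2*u/(-140 + u))
(-14525 + 21658)*(X(l) - 5803) = (-14525 + 21658)*(2*(-52)/(-140 - 52) - 5803) = 7133*(2*(-52)/(-192) - 5803) = 7133*(2*(-52)*(-1/192) - 5803) = 7133*(13/24 - 5803) = 7133*(-139259/24) = -993334447/24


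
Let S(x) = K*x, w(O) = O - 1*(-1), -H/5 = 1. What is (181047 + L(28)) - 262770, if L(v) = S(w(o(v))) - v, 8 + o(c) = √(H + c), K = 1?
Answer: -81758 + √23 ≈ -81753.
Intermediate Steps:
H = -5 (H = -5*1 = -5)
o(c) = -8 + √(-5 + c)
w(O) = 1 + O (w(O) = O + 1 = 1 + O)
S(x) = x (S(x) = 1*x = x)
L(v) = -7 + √(-5 + v) - v (L(v) = (1 + (-8 + √(-5 + v))) - v = (-7 + √(-5 + v)) - v = -7 + √(-5 + v) - v)
(181047 + L(28)) - 262770 = (181047 + (-7 + √(-5 + 28) - 1*28)) - 262770 = (181047 + (-7 + √23 - 28)) - 262770 = (181047 + (-35 + √23)) - 262770 = (181012 + √23) - 262770 = -81758 + √23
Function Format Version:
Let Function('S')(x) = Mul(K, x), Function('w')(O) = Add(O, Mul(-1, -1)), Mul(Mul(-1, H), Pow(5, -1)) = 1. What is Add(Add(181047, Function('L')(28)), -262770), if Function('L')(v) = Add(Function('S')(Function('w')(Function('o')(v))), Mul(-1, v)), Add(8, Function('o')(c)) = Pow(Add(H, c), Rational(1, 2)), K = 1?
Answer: Add(-81758, Pow(23, Rational(1, 2))) ≈ -81753.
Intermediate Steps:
H = -5 (H = Mul(-5, 1) = -5)
Function('o')(c) = Add(-8, Pow(Add(-5, c), Rational(1, 2)))
Function('w')(O) = Add(1, O) (Function('w')(O) = Add(O, 1) = Add(1, O))
Function('S')(x) = x (Function('S')(x) = Mul(1, x) = x)
Function('L')(v) = Add(-7, Pow(Add(-5, v), Rational(1, 2)), Mul(-1, v)) (Function('L')(v) = Add(Add(1, Add(-8, Pow(Add(-5, v), Rational(1, 2)))), Mul(-1, v)) = Add(Add(-7, Pow(Add(-5, v), Rational(1, 2))), Mul(-1, v)) = Add(-7, Pow(Add(-5, v), Rational(1, 2)), Mul(-1, v)))
Add(Add(181047, Function('L')(28)), -262770) = Add(Add(181047, Add(-7, Pow(Add(-5, 28), Rational(1, 2)), Mul(-1, 28))), -262770) = Add(Add(181047, Add(-7, Pow(23, Rational(1, 2)), -28)), -262770) = Add(Add(181047, Add(-35, Pow(23, Rational(1, 2)))), -262770) = Add(Add(181012, Pow(23, Rational(1, 2))), -262770) = Add(-81758, Pow(23, Rational(1, 2)))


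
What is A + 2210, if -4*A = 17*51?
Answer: 7973/4 ≈ 1993.3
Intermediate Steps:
A = -867/4 (A = -17*51/4 = -¼*867 = -867/4 ≈ -216.75)
A + 2210 = -867/4 + 2210 = 7973/4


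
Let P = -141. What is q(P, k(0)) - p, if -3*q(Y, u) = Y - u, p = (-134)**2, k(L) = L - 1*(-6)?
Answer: -17907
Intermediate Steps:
k(L) = 6 + L (k(L) = L + 6 = 6 + L)
p = 17956
q(Y, u) = -Y/3 + u/3 (q(Y, u) = -(Y - u)/3 = -Y/3 + u/3)
q(P, k(0)) - p = (-1/3*(-141) + (6 + 0)/3) - 1*17956 = (47 + (1/3)*6) - 17956 = (47 + 2) - 17956 = 49 - 17956 = -17907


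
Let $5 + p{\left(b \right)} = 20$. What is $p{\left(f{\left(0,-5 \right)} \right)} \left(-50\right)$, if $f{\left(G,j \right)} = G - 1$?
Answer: $-750$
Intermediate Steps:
$f{\left(G,j \right)} = -1 + G$
$p{\left(b \right)} = 15$ ($p{\left(b \right)} = -5 + 20 = 15$)
$p{\left(f{\left(0,-5 \right)} \right)} \left(-50\right) = 15 \left(-50\right) = -750$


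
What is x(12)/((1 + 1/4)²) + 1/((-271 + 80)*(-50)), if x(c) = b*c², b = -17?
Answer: -598487/382 ≈ -1566.7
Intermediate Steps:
x(c) = -17*c²
x(12)/((1 + 1/4)²) + 1/((-271 + 80)*(-50)) = (-17*12²)/((1 + 1/4)²) + 1/((-271 + 80)*(-50)) = (-17*144)/((1 + 1*(¼))²) - 1/50/(-191) = -2448/(1 + ¼)² - 1/191*(-1/50) = -2448/((5/4)²) + 1/9550 = -2448/25/16 + 1/9550 = -2448*16/25 + 1/9550 = -39168/25 + 1/9550 = -598487/382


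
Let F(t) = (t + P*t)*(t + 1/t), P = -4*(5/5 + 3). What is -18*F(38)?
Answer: 390150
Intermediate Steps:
P = -16 (P = -4*(5*(⅕) + 3) = -4*(1 + 3) = -4*4 = -16)
F(t) = -15*t*(t + 1/t) (F(t) = (t - 16*t)*(t + 1/t) = (-15*t)*(t + 1/t) = -15*t*(t + 1/t))
-18*F(38) = -18*(-15 - 15*38²) = -18*(-15 - 15*1444) = -18*(-15 - 21660) = -18*(-21675) = 390150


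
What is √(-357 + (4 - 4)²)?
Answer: I*√357 ≈ 18.894*I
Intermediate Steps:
√(-357 + (4 - 4)²) = √(-357 + 0²) = √(-357 + 0) = √(-357) = I*√357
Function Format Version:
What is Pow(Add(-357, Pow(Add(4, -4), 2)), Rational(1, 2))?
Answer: Mul(I, Pow(357, Rational(1, 2))) ≈ Mul(18.894, I)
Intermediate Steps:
Pow(Add(-357, Pow(Add(4, -4), 2)), Rational(1, 2)) = Pow(Add(-357, Pow(0, 2)), Rational(1, 2)) = Pow(Add(-357, 0), Rational(1, 2)) = Pow(-357, Rational(1, 2)) = Mul(I, Pow(357, Rational(1, 2)))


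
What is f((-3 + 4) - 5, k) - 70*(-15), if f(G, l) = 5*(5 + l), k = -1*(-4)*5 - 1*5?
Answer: 1150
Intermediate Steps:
k = 15 (k = 4*5 - 5 = 20 - 5 = 15)
f(G, l) = 25 + 5*l
f((-3 + 4) - 5, k) - 70*(-15) = (25 + 5*15) - 70*(-15) = (25 + 75) + 1050 = 100 + 1050 = 1150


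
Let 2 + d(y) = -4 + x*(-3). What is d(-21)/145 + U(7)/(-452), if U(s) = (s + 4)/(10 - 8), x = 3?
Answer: -3031/26216 ≈ -0.11562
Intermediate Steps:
U(s) = 2 + s/2 (U(s) = (4 + s)/2 = (4 + s)*(½) = 2 + s/2)
d(y) = -15 (d(y) = -2 + (-4 + 3*(-3)) = -2 + (-4 - 9) = -2 - 13 = -15)
d(-21)/145 + U(7)/(-452) = -15/145 + (2 + (½)*7)/(-452) = -15*1/145 + (2 + 7/2)*(-1/452) = -3/29 + (11/2)*(-1/452) = -3/29 - 11/904 = -3031/26216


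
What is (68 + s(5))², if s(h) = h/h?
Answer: 4761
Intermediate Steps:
s(h) = 1
(68 + s(5))² = (68 + 1)² = 69² = 4761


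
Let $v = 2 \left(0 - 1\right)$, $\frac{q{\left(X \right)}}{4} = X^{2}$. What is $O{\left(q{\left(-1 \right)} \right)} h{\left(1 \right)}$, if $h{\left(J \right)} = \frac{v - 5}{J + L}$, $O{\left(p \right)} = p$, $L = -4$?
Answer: $\frac{28}{3} \approx 9.3333$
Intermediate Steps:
$q{\left(X \right)} = 4 X^{2}$
$v = -2$ ($v = 2 \left(-1\right) = -2$)
$h{\left(J \right)} = - \frac{7}{-4 + J}$ ($h{\left(J \right)} = \frac{-2 - 5}{J - 4} = - \frac{7}{-4 + J}$)
$O{\left(q{\left(-1 \right)} \right)} h{\left(1 \right)} = 4 \left(-1\right)^{2} \left(- \frac{7}{-4 + 1}\right) = 4 \cdot 1 \left(- \frac{7}{-3}\right) = 4 \left(\left(-7\right) \left(- \frac{1}{3}\right)\right) = 4 \cdot \frac{7}{3} = \frac{28}{3}$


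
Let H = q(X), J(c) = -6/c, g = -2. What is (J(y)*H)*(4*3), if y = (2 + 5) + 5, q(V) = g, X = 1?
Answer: 12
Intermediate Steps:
q(V) = -2
y = 12 (y = 7 + 5 = 12)
H = -2
(J(y)*H)*(4*3) = (-6/12*(-2))*(4*3) = (-6*1/12*(-2))*12 = -1/2*(-2)*12 = 1*12 = 12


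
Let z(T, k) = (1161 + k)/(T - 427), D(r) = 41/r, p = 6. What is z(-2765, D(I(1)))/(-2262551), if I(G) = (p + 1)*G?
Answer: 1021/6319304943 ≈ 1.6157e-7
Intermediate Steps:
I(G) = 7*G (I(G) = (6 + 1)*G = 7*G)
z(T, k) = (1161 + k)/(-427 + T)
z(-2765, D(I(1)))/(-2262551) = ((1161 + 41/((7*1)))/(-427 - 2765))/(-2262551) = ((1161 + 41/7)/(-3192))*(-1/2262551) = -(1161 + 41*(1/7))/3192*(-1/2262551) = -(1161 + 41/7)/3192*(-1/2262551) = -1/3192*8168/7*(-1/2262551) = -1021/2793*(-1/2262551) = 1021/6319304943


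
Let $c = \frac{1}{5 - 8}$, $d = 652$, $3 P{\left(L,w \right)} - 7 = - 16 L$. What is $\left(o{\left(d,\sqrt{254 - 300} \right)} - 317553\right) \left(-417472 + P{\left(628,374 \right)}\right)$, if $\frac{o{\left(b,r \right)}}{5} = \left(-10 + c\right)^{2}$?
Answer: $\frac{400222995956}{3} \approx 1.3341 \cdot 10^{11}$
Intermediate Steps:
$P{\left(L,w \right)} = \frac{7}{3} - \frac{16 L}{3}$ ($P{\left(L,w \right)} = \frac{7}{3} + \frac{\left(-16\right) L}{3} = \frac{7}{3} - \frac{16 L}{3}$)
$c = - \frac{1}{3}$ ($c = \frac{1}{-3} = - \frac{1}{3} \approx -0.33333$)
$o{\left(b,r \right)} = \frac{4805}{9}$ ($o{\left(b,r \right)} = 5 \left(-10 - \frac{1}{3}\right)^{2} = 5 \left(- \frac{31}{3}\right)^{2} = 5 \cdot \frac{961}{9} = \frac{4805}{9}$)
$\left(o{\left(d,\sqrt{254 - 300} \right)} - 317553\right) \left(-417472 + P{\left(628,374 \right)}\right) = \left(\frac{4805}{9} - 317553\right) \left(-417472 + \left(\frac{7}{3} - \frac{10048}{3}\right)\right) = - \frac{2853172 \left(-417472 + \left(\frac{7}{3} - \frac{10048}{3}\right)\right)}{9} = - \frac{2853172 \left(-417472 - 3347\right)}{9} = \left(- \frac{2853172}{9}\right) \left(-420819\right) = \frac{400222995956}{3}$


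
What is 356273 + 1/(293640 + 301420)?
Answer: 212003811381/595060 ≈ 3.5627e+5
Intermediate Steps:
356273 + 1/(293640 + 301420) = 356273 + 1/595060 = 212003811381/595060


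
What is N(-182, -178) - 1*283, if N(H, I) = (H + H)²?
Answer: 132213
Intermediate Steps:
N(H, I) = 4*H² (N(H, I) = (2*H)² = 4*H²)
N(-182, -178) - 1*283 = 4*(-182)² - 1*283 = 4*33124 - 283 = 132496 - 283 = 132213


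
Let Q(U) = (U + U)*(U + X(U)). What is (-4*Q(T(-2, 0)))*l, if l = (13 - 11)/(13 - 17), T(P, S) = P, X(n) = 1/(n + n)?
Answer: 18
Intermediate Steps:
X(n) = 1/(2*n)
Q(U) = 2*U*(U + 1/(2*U)) (Q(U) = (U + U)*(U + 1/(2*U)) = (2*U)*(U + 1/(2*U)) = 2*U*(U + 1/(2*U)))
l = -1/2 (l = 2/(-4) = 2*(-1/4) = -1/2 ≈ -0.50000)
(-4*Q(T(-2, 0)))*l = -4*(1 + 2*(-2)**2)*(-1/2) = -4*(1 + 2*4)*(-1/2) = -4*(1 + 8)*(-1/2) = -4*9*(-1/2) = -36*(-1/2) = 18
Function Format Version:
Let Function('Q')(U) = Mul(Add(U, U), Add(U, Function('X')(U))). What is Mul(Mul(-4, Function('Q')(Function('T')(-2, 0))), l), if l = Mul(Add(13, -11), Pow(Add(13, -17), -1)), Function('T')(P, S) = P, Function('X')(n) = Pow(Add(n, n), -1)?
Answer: 18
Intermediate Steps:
Function('X')(n) = Mul(Rational(1, 2), Pow(n, -1)) (Function('X')(n) = Pow(Mul(2, n), -1) = Mul(Rational(1, 2), Pow(n, -1)))
Function('Q')(U) = Mul(2, U, Add(U, Mul(Rational(1, 2), Pow(U, -1)))) (Function('Q')(U) = Mul(Add(U, U), Add(U, Mul(Rational(1, 2), Pow(U, -1)))) = Mul(Mul(2, U), Add(U, Mul(Rational(1, 2), Pow(U, -1)))) = Mul(2, U, Add(U, Mul(Rational(1, 2), Pow(U, -1)))))
l = Rational(-1, 2) (l = Mul(2, Pow(-4, -1)) = Mul(2, Rational(-1, 4)) = Rational(-1, 2) ≈ -0.50000)
Mul(Mul(-4, Function('Q')(Function('T')(-2, 0))), l) = Mul(Mul(-4, Add(1, Mul(2, Pow(-2, 2)))), Rational(-1, 2)) = Mul(Mul(-4, Add(1, Mul(2, 4))), Rational(-1, 2)) = Mul(Mul(-4, Add(1, 8)), Rational(-1, 2)) = Mul(Mul(-4, 9), Rational(-1, 2)) = Mul(-36, Rational(-1, 2)) = 18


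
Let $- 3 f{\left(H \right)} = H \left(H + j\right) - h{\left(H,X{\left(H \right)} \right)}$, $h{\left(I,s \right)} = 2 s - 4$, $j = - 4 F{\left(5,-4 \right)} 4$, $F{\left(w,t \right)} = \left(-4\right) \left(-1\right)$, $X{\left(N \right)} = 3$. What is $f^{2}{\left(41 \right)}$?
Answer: $99225$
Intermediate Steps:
$F{\left(w,t \right)} = 4$
$j = -64$ ($j = \left(-4\right) 4 \cdot 4 = \left(-16\right) 4 = -64$)
$h{\left(I,s \right)} = -4 + 2 s$
$f{\left(H \right)} = \frac{2}{3} - \frac{H \left(-64 + H\right)}{3}$ ($f{\left(H \right)} = - \frac{H \left(H - 64\right) - \left(-4 + 2 \cdot 3\right)}{3} = - \frac{H \left(-64 + H\right) - \left(-4 + 6\right)}{3} = - \frac{H \left(-64 + H\right) - 2}{3} = - \frac{-2 + H \left(-64 + H\right)}{3} = \frac{2}{3} - \frac{H \left(-64 + H\right)}{3}$)
$f^{2}{\left(41 \right)} = \left(\frac{2}{3} - \frac{41^{2}}{3} + \frac{64}{3} \cdot 41\right)^{2} = \left(\frac{2}{3} - \frac{1681}{3} + \frac{2624}{3}\right)^{2} = 315^{2} = 99225$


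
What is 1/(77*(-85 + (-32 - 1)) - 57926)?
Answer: -1/67012 ≈ -1.4923e-5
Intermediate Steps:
1/(77*(-85 + (-32 - 1)) - 57926) = 1/(77*(-85 - 33) - 57926) = 1/(77*(-118) - 57926) = 1/(-9086 - 57926) = 1/(-67012) = -1/67012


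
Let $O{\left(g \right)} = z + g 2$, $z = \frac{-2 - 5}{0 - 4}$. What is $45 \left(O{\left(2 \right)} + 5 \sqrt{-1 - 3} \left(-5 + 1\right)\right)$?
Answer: $\frac{1035}{4} - 1800 i \approx 258.75 - 1800.0 i$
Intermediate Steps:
$z = \frac{7}{4}$ ($z = - \frac{7}{-4} = \left(-7\right) \left(- \frac{1}{4}\right) = \frac{7}{4} \approx 1.75$)
$O{\left(g \right)} = \frac{7}{4} + 2 g$ ($O{\left(g \right)} = \frac{7}{4} + g 2 = \frac{7}{4} + 2 g$)
$45 \left(O{\left(2 \right)} + 5 \sqrt{-1 - 3} \left(-5 + 1\right)\right) = 45 \left(\left(\frac{7}{4} + 2 \cdot 2\right) + 5 \sqrt{-1 - 3} \left(-5 + 1\right)\right) = 45 \left(\left(\frac{7}{4} + 4\right) + 5 \sqrt{-4} \left(-4\right)\right) = 45 \left(\frac{23}{4} + 5 \cdot 2 i \left(-4\right)\right) = 45 \left(\frac{23}{4} + 10 i \left(-4\right)\right) = 45 \left(\frac{23}{4} - 40 i\right) = \frac{1035}{4} - 1800 i$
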